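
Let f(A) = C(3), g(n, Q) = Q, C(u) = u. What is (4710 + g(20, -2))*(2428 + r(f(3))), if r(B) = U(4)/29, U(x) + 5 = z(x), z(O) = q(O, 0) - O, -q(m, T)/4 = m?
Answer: 331381996/29 ≈ 1.1427e+7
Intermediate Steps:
f(A) = 3
q(m, T) = -4*m
z(O) = -5*O (z(O) = -4*O - O = -5*O)
U(x) = -5 - 5*x
r(B) = -25/29 (r(B) = (-5 - 5*4)/29 = (-5 - 20)*(1/29) = -25*1/29 = -25/29)
(4710 + g(20, -2))*(2428 + r(f(3))) = (4710 - 2)*(2428 - 25/29) = 4708*(70387/29) = 331381996/29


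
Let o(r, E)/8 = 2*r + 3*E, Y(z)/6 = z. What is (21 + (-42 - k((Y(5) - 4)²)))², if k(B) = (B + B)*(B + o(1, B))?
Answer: 523057620425209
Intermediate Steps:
Y(z) = 6*z
o(r, E) = 16*r + 24*E (o(r, E) = 8*(2*r + 3*E) = 16*r + 24*E)
k(B) = 2*B*(16 + 25*B) (k(B) = (B + B)*(B + (16*1 + 24*B)) = (2*B)*(B + (16 + 24*B)) = (2*B)*(16 + 25*B) = 2*B*(16 + 25*B))
(21 + (-42 - k((Y(5) - 4)²)))² = (21 + (-42 - 2*(6*5 - 4)²*(16 + 25*(6*5 - 4)²)))² = (21 + (-42 - 2*(30 - 4)²*(16 + 25*(30 - 4)²)))² = (21 + (-42 - 2*26²*(16 + 25*26²)))² = (21 + (-42 - 2*676*(16 + 25*676)))² = (21 + (-42 - 2*676*(16 + 16900)))² = (21 + (-42 - 2*676*16916))² = (21 + (-42 - 1*22870432))² = (21 + (-42 - 22870432))² = (21 - 22870474)² = (-22870453)² = 523057620425209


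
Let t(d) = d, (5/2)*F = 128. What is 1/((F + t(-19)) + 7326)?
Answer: 5/36791 ≈ 0.00013590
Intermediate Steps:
F = 256/5 (F = (⅖)*128 = 256/5 ≈ 51.200)
1/((F + t(-19)) + 7326) = 1/((256/5 - 19) + 7326) = 1/(161/5 + 7326) = 1/(36791/5) = 5/36791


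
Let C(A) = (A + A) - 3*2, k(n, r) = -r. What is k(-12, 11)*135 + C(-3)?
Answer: -1497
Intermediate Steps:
C(A) = -6 + 2*A (C(A) = 2*A - 6 = -6 + 2*A)
k(-12, 11)*135 + C(-3) = -1*11*135 + (-6 + 2*(-3)) = -11*135 + (-6 - 6) = -1485 - 12 = -1497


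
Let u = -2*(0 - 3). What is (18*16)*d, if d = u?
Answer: 1728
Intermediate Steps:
u = 6 (u = -2*(-3) = 6)
d = 6
(18*16)*d = (18*16)*6 = 288*6 = 1728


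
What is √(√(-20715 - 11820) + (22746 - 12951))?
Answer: √(9795 + 3*I*√3615) ≈ 98.974 + 0.9112*I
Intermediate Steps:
√(√(-20715 - 11820) + (22746 - 12951)) = √(√(-32535) + 9795) = √(3*I*√3615 + 9795) = √(9795 + 3*I*√3615)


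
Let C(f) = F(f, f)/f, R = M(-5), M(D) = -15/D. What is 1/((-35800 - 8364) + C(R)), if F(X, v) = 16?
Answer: -3/132476 ≈ -2.2646e-5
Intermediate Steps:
R = 3 (R = -15/(-5) = -15*(-1/5) = 3)
C(f) = 16/f
1/((-35800 - 8364) + C(R)) = 1/((-35800 - 8364) + 16/3) = 1/(-44164 + 16*(1/3)) = 1/(-44164 + 16/3) = 1/(-132476/3) = -3/132476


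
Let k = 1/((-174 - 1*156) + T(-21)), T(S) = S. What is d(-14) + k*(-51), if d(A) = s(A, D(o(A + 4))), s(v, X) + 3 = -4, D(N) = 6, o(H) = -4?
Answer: -802/117 ≈ -6.8547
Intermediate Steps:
s(v, X) = -7 (s(v, X) = -3 - 4 = -7)
d(A) = -7
k = -1/351 (k = 1/((-174 - 1*156) - 21) = 1/((-174 - 156) - 21) = 1/(-330 - 21) = 1/(-351) = -1/351 ≈ -0.0028490)
d(-14) + k*(-51) = -7 - 1/351*(-51) = -7 + 17/117 = -802/117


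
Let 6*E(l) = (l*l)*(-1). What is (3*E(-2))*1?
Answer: -2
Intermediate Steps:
E(l) = -l²/6 (E(l) = ((l*l)*(-1))/6 = (l²*(-1))/6 = (-l²)/6 = -l²/6)
(3*E(-2))*1 = (3*(-⅙*(-2)²))*1 = (3*(-⅙*4))*1 = (3*(-⅔))*1 = -2*1 = -2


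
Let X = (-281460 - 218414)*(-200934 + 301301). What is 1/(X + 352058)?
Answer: -1/50170501700 ≈ -1.9932e-11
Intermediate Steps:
X = -50170853758 (X = -499874*100367 = -50170853758)
1/(X + 352058) = 1/(-50170853758 + 352058) = 1/(-50170501700) = -1/50170501700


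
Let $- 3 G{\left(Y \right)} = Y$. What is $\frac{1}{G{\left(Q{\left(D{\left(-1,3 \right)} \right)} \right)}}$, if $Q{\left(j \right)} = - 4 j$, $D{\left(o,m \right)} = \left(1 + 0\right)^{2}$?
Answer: $\frac{3}{4} \approx 0.75$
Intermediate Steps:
$D{\left(o,m \right)} = 1$ ($D{\left(o,m \right)} = 1^{2} = 1$)
$G{\left(Y \right)} = - \frac{Y}{3}$
$\frac{1}{G{\left(Q{\left(D{\left(-1,3 \right)} \right)} \right)}} = \frac{1}{\left(- \frac{1}{3}\right) \left(\left(-4\right) 1\right)} = \frac{1}{\left(- \frac{1}{3}\right) \left(-4\right)} = \frac{1}{\frac{4}{3}} = \frac{3}{4}$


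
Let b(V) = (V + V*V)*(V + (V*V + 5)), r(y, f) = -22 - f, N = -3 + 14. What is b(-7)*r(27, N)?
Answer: -65142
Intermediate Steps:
N = 11
b(V) = (V + V²)*(5 + V + V²) (b(V) = (V + V²)*(V + (V² + 5)) = (V + V²)*(V + (5 + V²)) = (V + V²)*(5 + V + V²))
b(-7)*r(27, N) = (-7*(5 + (-7)³ + 2*(-7)² + 6*(-7)))*(-22 - 1*11) = (-7*(5 - 343 + 2*49 - 42))*(-22 - 11) = -7*(5 - 343 + 98 - 42)*(-33) = -7*(-282)*(-33) = 1974*(-33) = -65142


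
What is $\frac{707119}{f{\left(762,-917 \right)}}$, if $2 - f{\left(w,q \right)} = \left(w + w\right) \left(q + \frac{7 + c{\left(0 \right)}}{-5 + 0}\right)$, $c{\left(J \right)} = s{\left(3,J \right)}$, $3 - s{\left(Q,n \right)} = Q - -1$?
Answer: $\frac{3535595}{6996694} \approx 0.50532$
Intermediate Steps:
$s{\left(Q,n \right)} = 2 - Q$ ($s{\left(Q,n \right)} = 3 - \left(Q - -1\right) = 3 - \left(Q + 1\right) = 3 - \left(1 + Q\right) = 2 - Q$)
$c{\left(J \right)} = -1$ ($c{\left(J \right)} = 2 - 3 = -1$)
$f{\left(w,q \right)} = 2 - 2 w \left(- \frac{6}{5} + q\right)$ ($f{\left(w,q \right)} = 2 - \left(w + w\right) \left(q + \frac{7 - 1}{-5 + 0}\right) = 2 - 2 w \left(q + \frac{1}{-5} \cdot 6\right) = 2 - 2 w \left(q - \frac{6}{5}\right) = 2 - 2 w \left(- \frac{6}{5} + q\right)$)
$\frac{707119}{f{\left(762,-917 \right)}} = \frac{707119}{2 + \frac{12}{5} \cdot 762 - \left(-1834\right) 762} = \frac{707119}{2 + \frac{9144}{5} + 1397508} = \frac{707119}{\frac{6996694}{5}} = 707119 \cdot \frac{5}{6996694} = \frac{3535595}{6996694}$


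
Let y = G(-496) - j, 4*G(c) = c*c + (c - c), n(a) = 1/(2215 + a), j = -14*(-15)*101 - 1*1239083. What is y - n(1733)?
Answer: 5050980395/3948 ≈ 1.2794e+6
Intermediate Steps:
j = -1217873 (j = 210*101 - 1239083 = 21210 - 1239083 = -1217873)
G(c) = c²/4 (G(c) = (c*c + (c - c))/4 = (c² + 0)/4 = c²/4)
y = 1279377 (y = (¼)*(-496)² - 1*(-1217873) = (¼)*246016 + 1217873 = 61504 + 1217873 = 1279377)
y - n(1733) = 1279377 - 1/(2215 + 1733) = 1279377 - 1/3948 = 5050980395/3948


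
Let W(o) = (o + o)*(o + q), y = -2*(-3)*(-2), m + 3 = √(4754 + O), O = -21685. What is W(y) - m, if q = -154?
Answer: 3987 - I*√16931 ≈ 3987.0 - 130.12*I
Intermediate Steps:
m = -3 + I*√16931 (m = -3 + √(4754 - 21685) = -3 + √(-16931) = -3 + I*√16931 ≈ -3.0 + 130.12*I)
y = -12 (y = 6*(-2) = -12)
W(o) = 2*o*(-154 + o) (W(o) = (o + o)*(o - 154) = (2*o)*(-154 + o) = 2*o*(-154 + o))
W(y) - m = 2*(-12)*(-154 - 12) - (-3 + I*√16931) = 2*(-12)*(-166) + (3 - I*√16931) = 3984 + (3 - I*√16931) = 3987 - I*√16931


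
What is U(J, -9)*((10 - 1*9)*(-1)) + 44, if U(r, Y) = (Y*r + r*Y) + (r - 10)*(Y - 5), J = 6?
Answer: 96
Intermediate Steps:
U(r, Y) = (-10 + r)*(-5 + Y) + 2*Y*r (U(r, Y) = (Y*r + Y*r) + (-10 + r)*(-5 + Y) = 2*Y*r + (-10 + r)*(-5 + Y) = (-10 + r)*(-5 + Y) + 2*Y*r)
U(J, -9)*((10 - 1*9)*(-1)) + 44 = (50 - 10*(-9) - 5*6 + 3*(-9)*6)*((10 - 1*9)*(-1)) + 44 = (50 + 90 - 30 - 162)*((10 - 9)*(-1)) + 44 = -52*(-1) + 44 = 52 + 44 = 96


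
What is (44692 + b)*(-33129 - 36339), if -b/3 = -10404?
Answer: -5272899072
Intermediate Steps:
b = 31212 (b = -3*(-10404) = 31212)
(44692 + b)*(-33129 - 36339) = (44692 + 31212)*(-33129 - 36339) = 75904*(-69468) = -5272899072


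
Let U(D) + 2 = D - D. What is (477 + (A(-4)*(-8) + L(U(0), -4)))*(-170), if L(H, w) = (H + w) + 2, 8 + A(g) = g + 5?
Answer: -89930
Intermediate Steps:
A(g) = -3 + g (A(g) = -8 + (g + 5) = -8 + (5 + g) = -3 + g)
U(D) = -2 (U(D) = -2 + (D - D) = -2 + 0 = -2)
L(H, w) = 2 + H + w
(477 + (A(-4)*(-8) + L(U(0), -4)))*(-170) = (477 + ((-3 - 4)*(-8) + (2 - 2 - 4)))*(-170) = (477 + (-7*(-8) - 4))*(-170) = (477 + (56 - 4))*(-170) = (477 + 52)*(-170) = 529*(-170) = -89930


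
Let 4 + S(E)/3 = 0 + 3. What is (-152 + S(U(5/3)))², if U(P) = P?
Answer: 24025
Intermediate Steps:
S(E) = -3 (S(E) = -12 + 3*(0 + 3) = -12 + 3*3 = -12 + 9 = -3)
(-152 + S(U(5/3)))² = (-152 - 3)² = (-155)² = 24025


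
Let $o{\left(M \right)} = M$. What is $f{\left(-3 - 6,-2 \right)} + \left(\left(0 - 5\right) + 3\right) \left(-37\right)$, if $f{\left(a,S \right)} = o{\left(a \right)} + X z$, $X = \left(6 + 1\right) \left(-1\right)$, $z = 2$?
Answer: $51$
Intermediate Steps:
$X = -7$ ($X = 7 \left(-1\right) = -7$)
$f{\left(a,S \right)} = -14 + a$ ($f{\left(a,S \right)} = a - 14 = -14 + a$)
$f{\left(-3 - 6,-2 \right)} + \left(\left(0 - 5\right) + 3\right) \left(-37\right) = \left(-14 - 9\right) + \left(\left(0 - 5\right) + 3\right) \left(-37\right) = \left(-14 - 9\right) + \left(-5 + 3\right) \left(-37\right) = \left(-14 - 9\right) - -74 = -23 + 74 = 51$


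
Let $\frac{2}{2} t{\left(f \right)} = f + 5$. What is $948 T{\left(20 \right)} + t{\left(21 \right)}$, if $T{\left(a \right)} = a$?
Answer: $18986$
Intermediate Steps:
$t{\left(f \right)} = 5 + f$ ($t{\left(f \right)} = f + 5 = 5 + f$)
$948 T{\left(20 \right)} + t{\left(21 \right)} = 948 \cdot 20 + \left(5 + 21\right) = 18960 + 26 = 18986$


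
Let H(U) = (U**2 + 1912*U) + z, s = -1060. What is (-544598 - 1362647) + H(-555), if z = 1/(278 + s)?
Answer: -2080417161/782 ≈ -2.6604e+6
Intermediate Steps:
z = -1/782 (z = 1/(278 - 1060) = 1/(-782) = -1/782 ≈ -0.0012788)
H(U) = -1/782 + U**2 + 1912*U (H(U) = (U**2 + 1912*U) - 1/782 = -1/782 + U**2 + 1912*U)
(-544598 - 1362647) + H(-555) = (-544598 - 1362647) + (-1/782 + (-555)**2 + 1912*(-555)) = -1907245 + (-1/782 + 308025 - 1061160) = -1907245 - 588951571/782 = -2080417161/782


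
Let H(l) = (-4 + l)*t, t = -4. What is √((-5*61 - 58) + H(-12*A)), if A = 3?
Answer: I*√203 ≈ 14.248*I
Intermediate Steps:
H(l) = 16 - 4*l (H(l) = (-4 + l)*(-4) = 16 - 4*l)
√((-5*61 - 58) + H(-12*A)) = √((-5*61 - 58) + (16 - (-48)*3)) = √((-305 - 58) + (16 - 4*(-36))) = √(-363 + (16 + 144)) = √(-363 + 160) = √(-203) = I*√203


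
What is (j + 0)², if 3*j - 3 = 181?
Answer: 33856/9 ≈ 3761.8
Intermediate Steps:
j = 184/3 (j = 1 + (⅓)*181 = 1 + 181/3 = 184/3 ≈ 61.333)
(j + 0)² = (184/3 + 0)² = (184/3)² = 33856/9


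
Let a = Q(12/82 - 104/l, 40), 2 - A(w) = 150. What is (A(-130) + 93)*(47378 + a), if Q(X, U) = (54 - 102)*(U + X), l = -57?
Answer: -1943594730/779 ≈ -2.4950e+6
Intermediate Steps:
A(w) = -148 (A(w) = 2 - 1*150 = 2 - 150 = -148)
Q(X, U) = -48*U - 48*X (Q(X, U) = -48*(U + X) = -48*U - 48*X)
a = -1569376/779 (a = -48*40 - 48*(12/82 - 104/(-57)) = -1920 - 48*(12*(1/82) - 104*(-1/57)) = -1920 - 48*(6/41 + 104/57) = -1920 - 48*4606/2337 = -1920 - 73696/779 = -1569376/779 ≈ -2014.6)
(A(-130) + 93)*(47378 + a) = (-148 + 93)*(47378 - 1569376/779) = -55*35338086/779 = -1943594730/779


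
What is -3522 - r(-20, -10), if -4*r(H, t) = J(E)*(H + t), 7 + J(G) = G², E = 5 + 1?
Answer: -7479/2 ≈ -3739.5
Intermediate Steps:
E = 6
J(G) = -7 + G²
r(H, t) = -29*H/4 - 29*t/4 (r(H, t) = -(-7 + 6²)*(H + t)/4 = -(-7 + 36)*(H + t)/4 = -29*(H + t)/4 = -(29*H + 29*t)/4 = -29*H/4 - 29*t/4)
-3522 - r(-20, -10) = -3522 - (-29/4*(-20) - 29/4*(-10)) = -3522 - (145 + 145/2) = -3522 - 1*435/2 = -3522 - 435/2 = -7479/2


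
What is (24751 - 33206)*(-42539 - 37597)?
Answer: 677549880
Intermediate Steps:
(24751 - 33206)*(-42539 - 37597) = -8455*(-80136) = 677549880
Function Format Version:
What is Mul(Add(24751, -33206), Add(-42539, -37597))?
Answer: 677549880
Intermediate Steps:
Mul(Add(24751, -33206), Add(-42539, -37597)) = Mul(-8455, -80136) = 677549880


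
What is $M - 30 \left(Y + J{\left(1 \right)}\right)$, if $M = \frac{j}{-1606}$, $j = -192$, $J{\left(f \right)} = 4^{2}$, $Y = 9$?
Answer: $- \frac{602154}{803} \approx -749.88$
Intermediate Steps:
$J{\left(f \right)} = 16$
$M = \frac{96}{803}$ ($M = - \frac{192}{-1606} = \left(-192\right) \left(- \frac{1}{1606}\right) = \frac{96}{803} \approx 0.11955$)
$M - 30 \left(Y + J{\left(1 \right)}\right) = \frac{96}{803} - 30 \left(9 + 16\right) = \frac{96}{803} - 750 = - \frac{602154}{803}$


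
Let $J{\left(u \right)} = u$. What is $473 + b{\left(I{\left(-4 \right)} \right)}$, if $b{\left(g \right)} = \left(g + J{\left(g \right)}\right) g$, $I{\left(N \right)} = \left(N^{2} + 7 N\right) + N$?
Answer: $985$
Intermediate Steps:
$I{\left(N \right)} = N^{2} + 8 N$
$b{\left(g \right)} = 2 g^{2}$ ($b{\left(g \right)} = \left(g + g\right) g = 2 g g = 2 g^{2}$)
$473 + b{\left(I{\left(-4 \right)} \right)} = 473 + 2 \left(- 4 \left(8 - 4\right)\right)^{2} = 473 + 2 \left(\left(-4\right) 4\right)^{2} = 473 + 2 \left(-16\right)^{2} = 473 + 2 \cdot 256 = 473 + 512 = 985$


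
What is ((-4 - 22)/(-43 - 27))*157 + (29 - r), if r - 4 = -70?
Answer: 5366/35 ≈ 153.31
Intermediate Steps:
r = -66 (r = 4 - 70 = -66)
((-4 - 22)/(-43 - 27))*157 + (29 - r) = ((-4 - 22)/(-43 - 27))*157 + (29 - 1*(-66)) = -26/(-70)*157 + (29 + 66) = -26*(-1/70)*157 + 95 = (13/35)*157 + 95 = 2041/35 + 95 = 5366/35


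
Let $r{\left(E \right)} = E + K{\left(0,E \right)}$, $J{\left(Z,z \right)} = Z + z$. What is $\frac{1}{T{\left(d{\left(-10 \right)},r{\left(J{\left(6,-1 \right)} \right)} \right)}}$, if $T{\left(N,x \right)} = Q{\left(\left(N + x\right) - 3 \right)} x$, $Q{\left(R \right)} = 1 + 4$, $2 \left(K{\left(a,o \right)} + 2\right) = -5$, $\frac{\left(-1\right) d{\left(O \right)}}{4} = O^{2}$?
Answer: $\frac{2}{5} \approx 0.4$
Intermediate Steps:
$d{\left(O \right)} = - 4 O^{2}$
$K{\left(a,o \right)} = - \frac{9}{2}$ ($K{\left(a,o \right)} = -2 + \frac{1}{2} \left(-5\right) = -2 - \frac{5}{2} = - \frac{9}{2}$)
$Q{\left(R \right)} = 5$
$r{\left(E \right)} = - \frac{9}{2} + E$ ($r{\left(E \right)} = E - \frac{9}{2} = - \frac{9}{2} + E$)
$T{\left(N,x \right)} = 5 x$
$\frac{1}{T{\left(d{\left(-10 \right)},r{\left(J{\left(6,-1 \right)} \right)} \right)}} = \frac{1}{5 \left(- \frac{9}{2} + \left(6 - 1\right)\right)} = \frac{1}{5 \left(- \frac{9}{2} + 5\right)} = \frac{1}{5 \cdot \frac{1}{2}} = \frac{1}{\frac{5}{2}} = \frac{2}{5}$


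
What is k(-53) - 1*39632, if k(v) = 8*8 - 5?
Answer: -39573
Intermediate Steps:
k(v) = 59 (k(v) = 64 - 5 = 59)
k(-53) - 1*39632 = 59 - 1*39632 = 59 - 39632 = -39573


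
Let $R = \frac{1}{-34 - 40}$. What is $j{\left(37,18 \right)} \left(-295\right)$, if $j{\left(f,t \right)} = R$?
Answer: $\frac{295}{74} \approx 3.9865$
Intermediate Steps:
$R = - \frac{1}{74}$ ($R = \frac{1}{-74} = - \frac{1}{74} \approx -0.013514$)
$j{\left(f,t \right)} = - \frac{1}{74}$
$j{\left(37,18 \right)} \left(-295\right) = \left(- \frac{1}{74}\right) \left(-295\right) = \frac{295}{74}$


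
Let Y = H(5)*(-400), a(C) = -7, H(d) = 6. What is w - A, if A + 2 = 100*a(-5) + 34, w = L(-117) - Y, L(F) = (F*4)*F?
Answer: 57824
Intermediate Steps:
L(F) = 4*F² (L(F) = (4*F)*F = 4*F²)
Y = -2400 (Y = 6*(-400) = -2400)
w = 57156 (w = 4*(-117)² - 1*(-2400) = 4*13689 + 2400 = 54756 + 2400 = 57156)
A = -668 (A = -2 + (100*(-7) + 34) = -2 + (-700 + 34) = -2 - 666 = -668)
w - A = 57156 - 1*(-668) = 57156 + 668 = 57824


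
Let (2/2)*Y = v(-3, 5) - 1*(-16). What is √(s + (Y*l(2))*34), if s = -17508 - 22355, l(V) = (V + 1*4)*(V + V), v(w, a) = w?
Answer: I*√29255 ≈ 171.04*I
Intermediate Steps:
l(V) = 2*V*(4 + V) (l(V) = (V + 4)*(2*V) = (4 + V)*(2*V) = 2*V*(4 + V))
s = -39863
Y = 13 (Y = -3 - 1*(-16) = -3 + 16 = 13)
√(s + (Y*l(2))*34) = √(-39863 + (13*(2*2*(4 + 2)))*34) = √(-39863 + (13*(2*2*6))*34) = √(-39863 + (13*24)*34) = √(-39863 + 312*34) = √(-39863 + 10608) = √(-29255) = I*√29255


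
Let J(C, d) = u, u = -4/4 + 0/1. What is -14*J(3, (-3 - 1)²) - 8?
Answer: 6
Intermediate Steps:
u = -1 (u = -4*¼ + 0*1 = -1 + 0 = -1)
J(C, d) = -1
-14*J(3, (-3 - 1)²) - 8 = -14*(-1) - 8 = 14 - 8 = 6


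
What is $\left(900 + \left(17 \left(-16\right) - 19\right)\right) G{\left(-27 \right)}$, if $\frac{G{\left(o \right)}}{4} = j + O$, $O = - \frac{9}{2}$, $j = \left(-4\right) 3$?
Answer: $-40194$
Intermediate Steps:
$j = -12$
$O = - \frac{9}{2}$ ($O = \left(-9\right) \frac{1}{2} = - \frac{9}{2} \approx -4.5$)
$G{\left(o \right)} = -66$ ($G{\left(o \right)} = 4 \left(-12 - \frac{9}{2}\right) = 4 \left(- \frac{33}{2}\right) = -66$)
$\left(900 + \left(17 \left(-16\right) - 19\right)\right) G{\left(-27 \right)} = \left(900 + \left(17 \left(-16\right) - 19\right)\right) \left(-66\right) = \left(900 - 291\right) \left(-66\right) = 609 \left(-66\right) = -40194$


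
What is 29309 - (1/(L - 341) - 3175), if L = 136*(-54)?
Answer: 249639541/7685 ≈ 32484.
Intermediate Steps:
L = -7344
29309 - (1/(L - 341) - 3175) = 29309 - (1/(-7344 - 341) - 3175) = 29309 - (1/(-7685) - 3175) = 29309 - (-1/7685 - 3175) = 29309 - 1*(-24399876/7685) = 29309 + 24399876/7685 = 249639541/7685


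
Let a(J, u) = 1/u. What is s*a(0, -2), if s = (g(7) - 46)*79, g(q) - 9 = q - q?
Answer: 2923/2 ≈ 1461.5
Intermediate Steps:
g(q) = 9 (g(q) = 9 + (q - q) = 9 + 0 = 9)
s = -2923 (s = (9 - 46)*79 = -37*79 = -2923)
s*a(0, -2) = -2923/(-2) = -2923*(-½) = 2923/2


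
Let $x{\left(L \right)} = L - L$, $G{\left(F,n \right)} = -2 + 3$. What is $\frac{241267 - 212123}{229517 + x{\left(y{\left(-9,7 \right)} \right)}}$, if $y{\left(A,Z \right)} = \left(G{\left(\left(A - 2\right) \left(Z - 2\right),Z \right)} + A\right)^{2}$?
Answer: $\frac{29144}{229517} \approx 0.12698$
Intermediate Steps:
$G{\left(F,n \right)} = 1$
$y{\left(A,Z \right)} = \left(1 + A\right)^{2}$
$x{\left(L \right)} = 0$
$\frac{241267 - 212123}{229517 + x{\left(y{\left(-9,7 \right)} \right)}} = \frac{241267 - 212123}{229517 + 0} = \frac{29144}{229517}$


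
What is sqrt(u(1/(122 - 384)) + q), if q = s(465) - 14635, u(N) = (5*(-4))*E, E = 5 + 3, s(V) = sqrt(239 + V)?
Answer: sqrt(-14795 + 8*sqrt(11)) ≈ 121.53*I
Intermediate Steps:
E = 8
u(N) = -160 (u(N) = (5*(-4))*8 = -20*8 = -160)
q = -14635 + 8*sqrt(11) (q = sqrt(239 + 465) - 14635 = sqrt(704) - 14635 = 8*sqrt(11) - 14635 = -14635 + 8*sqrt(11) ≈ -14608.)
sqrt(u(1/(122 - 384)) + q) = sqrt(-160 + (-14635 + 8*sqrt(11))) = sqrt(-14795 + 8*sqrt(11))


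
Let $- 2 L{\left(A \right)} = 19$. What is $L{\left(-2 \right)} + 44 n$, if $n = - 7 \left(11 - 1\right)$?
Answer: $- \frac{6179}{2} \approx -3089.5$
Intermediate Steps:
$L{\left(A \right)} = - \frac{19}{2}$ ($L{\left(A \right)} = \left(- \frac{1}{2}\right) 19 = - \frac{19}{2}$)
$n = -70$ ($n = \left(-7\right) 10 = -70$)
$L{\left(-2 \right)} + 44 n = - \frac{19}{2} + 44 \left(-70\right) = - \frac{19}{2} - 3080 = - \frac{6179}{2}$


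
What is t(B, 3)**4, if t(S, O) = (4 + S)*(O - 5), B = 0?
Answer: 4096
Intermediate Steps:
t(S, O) = (-5 + O)*(4 + S) (t(S, O) = (4 + S)*(-5 + O) = (-5 + O)*(4 + S))
t(B, 3)**4 = (-20 - 5*0 + 4*3 + 3*0)**4 = (-20 + 0 + 12 + 0)**4 = (-8)**4 = 4096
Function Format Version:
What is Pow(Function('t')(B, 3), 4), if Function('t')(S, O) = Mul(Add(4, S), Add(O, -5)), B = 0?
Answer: 4096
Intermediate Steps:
Function('t')(S, O) = Mul(Add(-5, O), Add(4, S)) (Function('t')(S, O) = Mul(Add(4, S), Add(-5, O)) = Mul(Add(-5, O), Add(4, S)))
Pow(Function('t')(B, 3), 4) = Pow(Add(-20, Mul(-5, 0), Mul(4, 3), Mul(3, 0)), 4) = Pow(Add(-20, 0, 12, 0), 4) = Pow(-8, 4) = 4096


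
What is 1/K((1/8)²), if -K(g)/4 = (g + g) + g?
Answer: -16/3 ≈ -5.3333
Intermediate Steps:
K(g) = -12*g (K(g) = -4*((g + g) + g) = -4*(2*g + g) = -12*g)
1/K((1/8)²) = 1/(-12*(1/8)²) = 1/(-12*(⅛)²) = 1/(-12*1/64) = 1/(-3/16) = -16/3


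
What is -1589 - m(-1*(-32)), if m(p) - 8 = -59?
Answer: -1538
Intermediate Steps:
m(p) = -51 (m(p) = 8 - 59 = -51)
-1589 - m(-1*(-32)) = -1589 - 1*(-51) = -1589 + 51 = -1538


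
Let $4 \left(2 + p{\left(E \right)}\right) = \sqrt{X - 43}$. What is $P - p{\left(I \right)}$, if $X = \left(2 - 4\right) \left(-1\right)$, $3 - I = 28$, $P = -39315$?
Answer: $-39313 - \frac{i \sqrt{41}}{4} \approx -39313.0 - 1.6008 i$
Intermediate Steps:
$I = -25$ ($I = 3 - 28 = -25$)
$X = 2$ ($X = \left(-2\right) \left(-1\right) = 2$)
$p{\left(E \right)} = -2 + \frac{i \sqrt{41}}{4}$ ($p{\left(E \right)} = -2 + \frac{\sqrt{2 - 43}}{4} = -2 + \frac{\sqrt{-41}}{4} = -2 + \frac{i \sqrt{41}}{4}$)
$P - p{\left(I \right)} = -39315 - \left(-2 + \frac{i \sqrt{41}}{4}\right) = -39315 + \left(2 - \frac{i \sqrt{41}}{4}\right) = -39313 - \frac{i \sqrt{41}}{4}$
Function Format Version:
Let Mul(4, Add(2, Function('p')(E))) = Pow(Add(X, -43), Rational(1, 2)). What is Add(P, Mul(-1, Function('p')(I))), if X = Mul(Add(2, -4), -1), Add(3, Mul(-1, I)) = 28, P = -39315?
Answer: Add(-39313, Mul(Rational(-1, 4), I, Pow(41, Rational(1, 2)))) ≈ Add(-39313., Mul(-1.6008, I))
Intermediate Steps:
I = -25 (I = Add(3, Mul(-1, 28)) = Add(3, -28) = -25)
X = 2 (X = Mul(-2, -1) = 2)
Function('p')(E) = Add(-2, Mul(Rational(1, 4), I, Pow(41, Rational(1, 2)))) (Function('p')(E) = Add(-2, Mul(Rational(1, 4), Pow(Add(2, -43), Rational(1, 2)))) = Add(-2, Mul(Rational(1, 4), Pow(-41, Rational(1, 2)))) = Add(-2, Mul(Rational(1, 4), Mul(I, Pow(41, Rational(1, 2))))) = Add(-2, Mul(Rational(1, 4), I, Pow(41, Rational(1, 2)))))
Add(P, Mul(-1, Function('p')(I))) = Add(-39315, Mul(-1, Add(-2, Mul(Rational(1, 4), I, Pow(41, Rational(1, 2)))))) = Add(-39315, Add(2, Mul(Rational(-1, 4), I, Pow(41, Rational(1, 2))))) = Add(-39313, Mul(Rational(-1, 4), I, Pow(41, Rational(1, 2))))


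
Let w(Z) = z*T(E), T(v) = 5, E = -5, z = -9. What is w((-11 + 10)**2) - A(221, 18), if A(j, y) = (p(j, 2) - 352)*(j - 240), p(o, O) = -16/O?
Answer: -6885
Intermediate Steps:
A(j, y) = 86400 - 360*j (A(j, y) = (-16/2 - 352)*(j - 240) = (-16*1/2 - 352)*(-240 + j) = (-8 - 352)*(-240 + j) = -360*(-240 + j) = 86400 - 360*j)
w(Z) = -45 (w(Z) = -9*5 = -45)
w((-11 + 10)**2) - A(221, 18) = -45 - (86400 - 360*221) = -45 - (86400 - 79560) = -45 - 1*6840 = -45 - 6840 = -6885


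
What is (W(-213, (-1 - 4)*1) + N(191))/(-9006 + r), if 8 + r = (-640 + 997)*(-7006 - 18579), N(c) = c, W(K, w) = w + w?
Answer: -181/9142859 ≈ -1.9797e-5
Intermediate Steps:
W(K, w) = 2*w
r = -9133853 (r = -8 + (-640 + 997)*(-7006 - 18579) = -8 + 357*(-25585) = -8 - 9133845 = -9133853)
(W(-213, (-1 - 4)*1) + N(191))/(-9006 + r) = (2*((-1 - 4)*1) + 191)/(-9006 - 9133853) = (2*(-5*1) + 191)/(-9142859) = (2*(-5) + 191)*(-1/9142859) = (-10 + 191)*(-1/9142859) = 181*(-1/9142859) = -181/9142859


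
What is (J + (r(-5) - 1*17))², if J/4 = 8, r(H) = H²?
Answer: 1600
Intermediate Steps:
J = 32 (J = 4*8 = 32)
(J + (r(-5) - 1*17))² = (32 + ((-5)² - 1*17))² = (32 + (25 - 17))² = (32 + 8)² = 40² = 1600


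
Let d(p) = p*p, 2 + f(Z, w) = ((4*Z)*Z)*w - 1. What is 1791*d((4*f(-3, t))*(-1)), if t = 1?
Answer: 31206384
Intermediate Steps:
f(Z, w) = -3 + 4*w*Z**2 (f(Z, w) = -2 + (((4*Z)*Z)*w - 1) = -2 + ((4*Z**2)*w - 1) = -2 + (4*w*Z**2 - 1) = -2 + (-1 + 4*w*Z**2) = -3 + 4*w*Z**2)
d(p) = p**2
1791*d((4*f(-3, t))*(-1)) = 1791*((4*(-3 + 4*1*(-3)**2))*(-1))**2 = 1791*((4*(-3 + 4*1*9))*(-1))**2 = 1791*((4*(-3 + 36))*(-1))**2 = 1791*((4*33)*(-1))**2 = 1791*(132*(-1))**2 = 1791*(-132)**2 = 1791*17424 = 31206384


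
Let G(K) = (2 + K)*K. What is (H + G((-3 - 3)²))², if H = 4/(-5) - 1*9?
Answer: 46117681/25 ≈ 1.8447e+6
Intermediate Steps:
G(K) = K*(2 + K)
H = -49/5 (H = -⅕*4 - 9 = -⅘ - 9 = -49/5 ≈ -9.8000)
(H + G((-3 - 3)²))² = (-49/5 + (-3 - 3)²*(2 + (-3 - 3)²))² = (-49/5 + (-6)²*(2 + (-6)²))² = (-49/5 + 36*(2 + 36))² = (-49/5 + 36*38)² = (-49/5 + 1368)² = (6791/5)² = 46117681/25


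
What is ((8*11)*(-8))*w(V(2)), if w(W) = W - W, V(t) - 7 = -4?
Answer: 0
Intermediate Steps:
V(t) = 3 (V(t) = 7 - 4 = 3)
w(W) = 0
((8*11)*(-8))*w(V(2)) = ((8*11)*(-8))*0 = (88*(-8))*0 = -704*0 = 0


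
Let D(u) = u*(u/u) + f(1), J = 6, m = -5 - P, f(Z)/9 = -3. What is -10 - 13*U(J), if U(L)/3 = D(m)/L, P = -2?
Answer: 185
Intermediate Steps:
f(Z) = -27 (f(Z) = 9*(-3) = -27)
m = -3 (m = -5 - 1*(-2) = -5 + 2 = -3)
D(u) = -27 + u (D(u) = u*(u/u) - 27 = u*1 - 27 = u - 27 = -27 + u)
U(L) = -90/L (U(L) = 3*((-27 - 3)/L) = 3*(-30/L) = -90/L)
-10 - 13*U(J) = -10 - (-1170)/6 = -10 - 13*(-15) = -10 + 195 = 185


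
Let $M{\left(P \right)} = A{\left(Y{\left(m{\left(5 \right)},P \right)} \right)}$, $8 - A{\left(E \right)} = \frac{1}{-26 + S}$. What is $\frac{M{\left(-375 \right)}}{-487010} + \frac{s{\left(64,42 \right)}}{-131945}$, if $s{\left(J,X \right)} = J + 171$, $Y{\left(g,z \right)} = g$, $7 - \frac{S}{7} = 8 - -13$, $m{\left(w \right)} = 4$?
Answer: $- \frac{2864498557}{1593611654360} \approx -0.0017975$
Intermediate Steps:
$S = -98$ ($S = 49 - 7 \left(8 - -13\right) = 49 - 7 \left(8 + 13\right) = 49 - 147 = -98$)
$s{\left(J,X \right)} = 171 + J$
$A{\left(E \right)} = \frac{993}{124}$ ($A{\left(E \right)} = 8 - \frac{1}{-26 - 98} = 8 - \frac{1}{-124} = 8 - - \frac{1}{124} = 8 + \frac{1}{124} = \frac{993}{124}$)
$M{\left(P \right)} = \frac{993}{124}$
$\frac{M{\left(-375 \right)}}{-487010} + \frac{s{\left(64,42 \right)}}{-131945} = \frac{993}{124 \left(-487010\right)} + \frac{171 + 64}{-131945} = \frac{993}{124} \left(- \frac{1}{487010}\right) + 235 \left(- \frac{1}{131945}\right) = - \frac{993}{60389240} - \frac{47}{26389} = - \frac{2864498557}{1593611654360}$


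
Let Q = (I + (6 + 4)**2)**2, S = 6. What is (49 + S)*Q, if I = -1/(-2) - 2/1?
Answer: 2134495/4 ≈ 5.3362e+5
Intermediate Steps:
I = -3/2 (I = -1*(-1/2) - 2*1 = 1/2 - 2 = -3/2 ≈ -1.5000)
Q = 38809/4 (Q = (-3/2 + (6 + 4)**2)**2 = (-3/2 + 10**2)**2 = (-3/2 + 100)**2 = (197/2)**2 = 38809/4 ≈ 9702.3)
(49 + S)*Q = (49 + 6)*(38809/4) = 55*(38809/4) = 2134495/4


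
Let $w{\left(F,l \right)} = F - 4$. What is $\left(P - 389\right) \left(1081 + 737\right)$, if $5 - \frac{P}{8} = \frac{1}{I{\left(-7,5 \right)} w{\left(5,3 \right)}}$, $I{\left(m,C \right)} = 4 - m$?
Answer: $- \frac{6993846}{11} \approx -6.358 \cdot 10^{5}$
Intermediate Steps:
$w{\left(F,l \right)} = -4 + F$ ($w{\left(F,l \right)} = F - 4 = -4 + F$)
$P = \frac{432}{11}$ ($P = 40 - \frac{8}{\left(4 - -7\right) \left(-4 + 5\right)} = 40 - \frac{8}{\left(4 + 7\right) 1} = 40 - \frac{8}{11 \cdot 1} = 40 - \frac{8}{11} = \frac{432}{11} \approx 39.273$)
$\left(P - 389\right) \left(1081 + 737\right) = \left(\frac{432}{11} - 389\right) \left(1081 + 737\right) = \left(- \frac{3847}{11}\right) 1818 = - \frac{6993846}{11}$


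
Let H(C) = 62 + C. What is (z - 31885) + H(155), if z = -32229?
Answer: -63897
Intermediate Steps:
(z - 31885) + H(155) = (-32229 - 31885) + (62 + 155) = -64114 + 217 = -63897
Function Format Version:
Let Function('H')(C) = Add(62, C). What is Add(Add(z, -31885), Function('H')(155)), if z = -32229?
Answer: -63897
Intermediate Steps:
Add(Add(z, -31885), Function('H')(155)) = Add(Add(-32229, -31885), Add(62, 155)) = Add(-64114, 217) = -63897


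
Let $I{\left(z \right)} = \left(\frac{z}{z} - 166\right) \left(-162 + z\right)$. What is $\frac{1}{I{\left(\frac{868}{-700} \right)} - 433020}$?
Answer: $- \frac{5}{2030427} \approx -2.4625 \cdot 10^{-6}$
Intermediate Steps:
$I{\left(z \right)} = 26730 - 165 z$ ($I{\left(z \right)} = \left(1 - 166\right) \left(-162 + z\right) = - 165 \left(-162 + z\right) = 26730 - 165 z$)
$\frac{1}{I{\left(\frac{868}{-700} \right)} - 433020} = \frac{1}{\left(26730 - 165 \frac{868}{-700}\right) - 433020} = \frac{1}{\left(26730 - 165 \cdot 868 \left(- \frac{1}{700}\right)\right) - 433020} = \frac{1}{\left(26730 - - \frac{1023}{5}\right) - 433020} = \frac{1}{\left(26730 + \frac{1023}{5}\right) - 433020} = \frac{1}{\frac{134673}{5} - 433020} = \frac{1}{- \frac{2030427}{5}} = - \frac{5}{2030427}$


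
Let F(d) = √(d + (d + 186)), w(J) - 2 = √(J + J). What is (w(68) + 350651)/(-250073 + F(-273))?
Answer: -87688847669/62536505689 - 500146*√34/62536505689 - 2103918*I*√10/62536505689 - 24*I*√85/62536505689 ≈ -1.4022 - 0.00010639*I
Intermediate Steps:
w(J) = 2 + √2*√J (w(J) = 2 + √(J + J) = 2 + √(2*J) = 2 + √2*√J)
F(d) = √(186 + 2*d) (F(d) = √(d + (186 + d)) = √(186 + 2*d))
(w(68) + 350651)/(-250073 + F(-273)) = ((2 + √2*√68) + 350651)/(-250073 + √(186 + 2*(-273))) = ((2 + √2*(2*√17)) + 350651)/(-250073 + √(186 - 546)) = ((2 + 2*√34) + 350651)/(-250073 + √(-360)) = (350653 + 2*√34)/(-250073 + 6*I*√10)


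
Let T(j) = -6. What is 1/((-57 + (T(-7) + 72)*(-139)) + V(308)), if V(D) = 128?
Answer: -1/9103 ≈ -0.00010985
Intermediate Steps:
1/((-57 + (T(-7) + 72)*(-139)) + V(308)) = 1/((-57 + (-6 + 72)*(-139)) + 128) = 1/((-57 + 66*(-139)) + 128) = 1/((-57 - 9174) + 128) = 1/(-9231 + 128) = 1/(-9103) = -1/9103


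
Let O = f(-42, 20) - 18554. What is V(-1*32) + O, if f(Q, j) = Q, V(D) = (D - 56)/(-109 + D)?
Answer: -2621948/141 ≈ -18595.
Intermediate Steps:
V(D) = (-56 + D)/(-109 + D)
O = -18596 (O = -42 - 18554 = -18596)
V(-1*32) + O = (-56 - 1*32)/(-109 - 1*32) - 18596 = (-56 - 32)/(-109 - 32) - 18596 = -88/(-141) - 18596 = -1/141*(-88) - 18596 = 88/141 - 18596 = -2621948/141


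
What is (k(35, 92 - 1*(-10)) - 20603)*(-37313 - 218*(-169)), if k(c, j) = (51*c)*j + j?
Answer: -76098999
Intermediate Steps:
k(c, j) = j + 51*c*j (k(c, j) = 51*c*j + j = j + 51*c*j)
(k(35, 92 - 1*(-10)) - 20603)*(-37313 - 218*(-169)) = ((92 - 1*(-10))*(1 + 51*35) - 20603)*(-37313 - 218*(-169)) = ((92 + 10)*(1 + 1785) - 20603)*(-37313 + 36842) = (102*1786 - 20603)*(-471) = (182172 - 20603)*(-471) = 161569*(-471) = -76098999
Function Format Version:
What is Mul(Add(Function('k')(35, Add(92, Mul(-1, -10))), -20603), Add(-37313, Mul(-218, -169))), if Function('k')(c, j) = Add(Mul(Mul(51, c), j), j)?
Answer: -76098999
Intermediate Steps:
Function('k')(c, j) = Add(j, Mul(51, c, j)) (Function('k')(c, j) = Add(Mul(51, c, j), j) = Add(j, Mul(51, c, j)))
Mul(Add(Function('k')(35, Add(92, Mul(-1, -10))), -20603), Add(-37313, Mul(-218, -169))) = Mul(Add(Mul(Add(92, Mul(-1, -10)), Add(1, Mul(51, 35))), -20603), Add(-37313, Mul(-218, -169))) = Mul(Add(Mul(Add(92, 10), Add(1, 1785)), -20603), Add(-37313, 36842)) = Mul(Add(Mul(102, 1786), -20603), -471) = Mul(Add(182172, -20603), -471) = Mul(161569, -471) = -76098999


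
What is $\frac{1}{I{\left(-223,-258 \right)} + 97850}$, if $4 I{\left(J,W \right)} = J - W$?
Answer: $\frac{4}{391435} \approx 1.0219 \cdot 10^{-5}$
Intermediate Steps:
$I{\left(J,W \right)} = - \frac{W}{4} + \frac{J}{4}$ ($I{\left(J,W \right)} = \frac{J - W}{4} = - \frac{W}{4} + \frac{J}{4}$)
$\frac{1}{I{\left(-223,-258 \right)} + 97850} = \frac{1}{\left(\left(- \frac{1}{4}\right) \left(-258\right) + \frac{1}{4} \left(-223\right)\right) + 97850} = \frac{1}{\left(\frac{129}{2} - \frac{223}{4}\right) + 97850} = \frac{1}{\frac{35}{4} + 97850} = \frac{1}{\frac{391435}{4}} = \frac{4}{391435}$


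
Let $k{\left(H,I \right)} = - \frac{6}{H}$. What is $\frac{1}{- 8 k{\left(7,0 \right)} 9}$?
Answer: $\frac{7}{432} \approx 0.016204$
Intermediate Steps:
$\frac{1}{- 8 k{\left(7,0 \right)} 9} = \frac{1}{- 8 \left(- \frac{6}{7}\right) 9} = \frac{1}{- 8 \left(\left(-6\right) \frac{1}{7}\right) 9} = \frac{1}{\left(-8\right) \left(- \frac{6}{7}\right) 9} = \frac{1}{\frac{48}{7} \cdot 9} = \frac{1}{\frac{432}{7}} = \frac{7}{432}$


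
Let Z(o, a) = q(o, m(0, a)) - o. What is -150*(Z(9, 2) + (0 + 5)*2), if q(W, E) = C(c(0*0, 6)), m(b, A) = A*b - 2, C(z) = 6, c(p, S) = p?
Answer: -1050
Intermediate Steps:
m(b, A) = -2 + A*b
q(W, E) = 6
Z(o, a) = 6 - o
-150*(Z(9, 2) + (0 + 5)*2) = -150*((6 - 1*9) + (0 + 5)*2) = -150*((6 - 9) + 5*2) = -150*(-3 + 10) = -150*7 = -1050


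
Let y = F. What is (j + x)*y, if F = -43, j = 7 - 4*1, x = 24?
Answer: -1161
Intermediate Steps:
j = 3 (j = 7 - 4 = 3)
y = -43
(j + x)*y = (3 + 24)*(-43) = 27*(-43) = -1161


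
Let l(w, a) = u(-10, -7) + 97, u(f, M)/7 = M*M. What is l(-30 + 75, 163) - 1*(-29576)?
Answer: 30016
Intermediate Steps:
u(f, M) = 7*M² (u(f, M) = 7*(M*M) = 7*M²)
l(w, a) = 440 (l(w, a) = 7*(-7)² + 97 = 7*49 + 97 = 343 + 97 = 440)
l(-30 + 75, 163) - 1*(-29576) = 440 - 1*(-29576) = 440 + 29576 = 30016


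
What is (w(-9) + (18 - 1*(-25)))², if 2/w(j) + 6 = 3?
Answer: 16129/9 ≈ 1792.1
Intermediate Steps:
w(j) = -⅔ (w(j) = 2/(-6 + 3) = 2/(-3) = 2*(-⅓) = -⅔)
(w(-9) + (18 - 1*(-25)))² = (-⅔ + (18 - 1*(-25)))² = (-⅔ + (18 + 25))² = (-⅔ + 43)² = (127/3)² = 16129/9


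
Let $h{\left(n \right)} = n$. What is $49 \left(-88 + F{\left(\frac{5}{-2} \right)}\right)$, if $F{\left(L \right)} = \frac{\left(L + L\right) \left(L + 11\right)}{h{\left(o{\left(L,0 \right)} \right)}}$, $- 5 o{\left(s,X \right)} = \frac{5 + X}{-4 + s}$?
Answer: $- \frac{71393}{4} \approx -17848.0$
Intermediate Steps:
$o{\left(s,X \right)} = - \frac{5 + X}{5 \left(-4 + s\right)}$ ($o{\left(s,X \right)} = - \frac{\left(5 + X\right) \frac{1}{-4 + s}}{5} = - \frac{\frac{1}{-4 + s} \left(5 + X\right)}{5} = - \frac{5 + X}{5 \left(-4 + s\right)}$)
$F{\left(L \right)} = 2 L \left(4 - L\right) \left(11 + L\right)$ ($F{\left(L \right)} = \frac{\left(L + L\right) \left(L + 11\right)}{\frac{1}{5} \frac{1}{-4 + L} \left(-5 - 0\right)} = \frac{2 L \left(11 + L\right)}{\frac{1}{5} \frac{1}{-4 + L} \left(-5 + 0\right)} = \frac{2 L \left(11 + L\right)}{\frac{1}{5} \frac{1}{-4 + L} \left(-5\right)} = \frac{2 L \left(11 + L\right)}{\left(-1\right) \frac{1}{-4 + L}} = 2 L \left(11 + L\right) \left(4 - L\right) = 2 L \left(4 - L\right) \left(11 + L\right)$)
$49 \left(-88 + F{\left(\frac{5}{-2} \right)}\right) = 49 \left(-88 - 2 \frac{5}{-2} \left(-4 + \frac{5}{-2}\right) \left(11 + \frac{5}{-2}\right)\right) = 49 \left(-88 - 2 \cdot 5 \left(- \frac{1}{2}\right) \left(-4 + 5 \left(- \frac{1}{2}\right)\right) \left(11 + 5 \left(- \frac{1}{2}\right)\right)\right) = 49 \left(-88 - - 5 \left(-4 - \frac{5}{2}\right) \left(11 - \frac{5}{2}\right)\right) = 49 \left(-88 - \left(-5\right) \left(- \frac{13}{2}\right) \frac{17}{2}\right) = 49 \left(-88 - \frac{1105}{4}\right) = 49 \left(- \frac{1457}{4}\right) = - \frac{71393}{4}$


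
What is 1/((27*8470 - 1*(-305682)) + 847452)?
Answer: 1/1381824 ≈ 7.2368e-7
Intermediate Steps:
1/((27*8470 - 1*(-305682)) + 847452) = 1/((228690 + 305682) + 847452) = 1/(534372 + 847452) = 1/1381824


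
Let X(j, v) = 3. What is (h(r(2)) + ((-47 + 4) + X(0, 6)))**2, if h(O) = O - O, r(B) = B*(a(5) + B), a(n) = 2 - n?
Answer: 1600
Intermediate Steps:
r(B) = B*(-3 + B) (r(B) = B*((2 - 1*5) + B) = B*((2 - 5) + B) = B*(-3 + B))
h(O) = 0
(h(r(2)) + ((-47 + 4) + X(0, 6)))**2 = (0 + ((-47 + 4) + 3))**2 = (0 + (-43 + 3))**2 = (0 - 40)**2 = (-40)**2 = 1600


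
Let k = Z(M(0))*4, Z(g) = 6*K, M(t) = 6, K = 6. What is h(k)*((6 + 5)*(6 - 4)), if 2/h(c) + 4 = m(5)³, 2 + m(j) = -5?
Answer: -44/347 ≈ -0.12680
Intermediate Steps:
m(j) = -7 (m(j) = -2 - 5 = -7)
Z(g) = 36 (Z(g) = 6*6 = 36)
k = 144 (k = 36*4 = 144)
h(c) = -2/347 (h(c) = 2/(-4 + (-7)³) = 2/(-4 - 343) = 2/(-347) = 2*(-1/347) = -2/347)
h(k)*((6 + 5)*(6 - 4)) = -2*(6 + 5)*(6 - 4)/347 = -22*2/347 = -2/347*22 = -44/347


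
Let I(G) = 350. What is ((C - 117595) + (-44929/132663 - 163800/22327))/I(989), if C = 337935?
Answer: 652617031603157/1036688380350 ≈ 629.52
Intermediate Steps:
((C - 117595) + (-44929/132663 - 163800/22327))/I(989) = ((337935 - 117595) + (-44929/132663 - 163800/22327))/350 = (220340 + (-44929*1/132663 - 163800*1/22327))*(1/350) = (220340 + (-44929/132663 - 163800/22327))*(1/350) = (220340 - 22733329183/2961966801)*(1/350) = (652617031603157/2961966801)*(1/350) = 652617031603157/1036688380350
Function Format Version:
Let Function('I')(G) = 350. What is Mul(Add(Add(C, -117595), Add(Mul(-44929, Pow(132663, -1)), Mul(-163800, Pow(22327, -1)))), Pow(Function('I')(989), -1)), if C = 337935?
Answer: Rational(652617031603157, 1036688380350) ≈ 629.52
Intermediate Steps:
Mul(Add(Add(C, -117595), Add(Mul(-44929, Pow(132663, -1)), Mul(-163800, Pow(22327, -1)))), Pow(Function('I')(989), -1)) = Mul(Add(Add(337935, -117595), Add(Mul(-44929, Pow(132663, -1)), Mul(-163800, Pow(22327, -1)))), Pow(350, -1)) = Mul(Add(220340, Add(Mul(-44929, Rational(1, 132663)), Mul(-163800, Rational(1, 22327)))), Rational(1, 350)) = Mul(Add(220340, Add(Rational(-44929, 132663), Rational(-163800, 22327))), Rational(1, 350)) = Mul(Add(220340, Rational(-22733329183, 2961966801)), Rational(1, 350)) = Mul(Rational(652617031603157, 2961966801), Rational(1, 350)) = Rational(652617031603157, 1036688380350)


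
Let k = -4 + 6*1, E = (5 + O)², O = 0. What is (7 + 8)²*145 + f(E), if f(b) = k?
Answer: 32627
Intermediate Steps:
E = 25 (E = (5 + 0)² = 5² = 25)
k = 2 (k = -4 + 6 = 2)
f(b) = 2
(7 + 8)²*145 + f(E) = (7 + 8)²*145 + 2 = 15²*145 + 2 = 225*145 + 2 = 32625 + 2 = 32627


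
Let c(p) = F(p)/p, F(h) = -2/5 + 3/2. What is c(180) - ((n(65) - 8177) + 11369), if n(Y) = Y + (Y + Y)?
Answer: -6096589/1800 ≈ -3387.0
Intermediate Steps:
n(Y) = 3*Y (n(Y) = Y + 2*Y = 3*Y)
F(h) = 11/10 (F(h) = -2*⅕ + 3*(½) = -⅖ + 3/2 = 11/10)
c(p) = 11/(10*p)
c(180) - ((n(65) - 8177) + 11369) = (11/10)/180 - ((3*65 - 8177) + 11369) = (11/10)*(1/180) - ((195 - 8177) + 11369) = 11/1800 - (-7982 + 11369) = 11/1800 - 1*3387 = 11/1800 - 3387 = -6096589/1800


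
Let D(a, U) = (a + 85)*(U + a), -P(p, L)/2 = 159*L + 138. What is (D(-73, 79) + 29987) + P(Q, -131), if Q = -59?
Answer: 71441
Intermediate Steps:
P(p, L) = -276 - 318*L (P(p, L) = -2*(159*L + 138) = -2*(138 + 159*L) = -276 - 318*L)
D(a, U) = (85 + a)*(U + a)
(D(-73, 79) + 29987) + P(Q, -131) = (((-73)² + 85*79 + 85*(-73) + 79*(-73)) + 29987) + (-276 - 318*(-131)) = ((5329 + 6715 - 6205 - 5767) + 29987) + (-276 + 41658) = (72 + 29987) + 41382 = 30059 + 41382 = 71441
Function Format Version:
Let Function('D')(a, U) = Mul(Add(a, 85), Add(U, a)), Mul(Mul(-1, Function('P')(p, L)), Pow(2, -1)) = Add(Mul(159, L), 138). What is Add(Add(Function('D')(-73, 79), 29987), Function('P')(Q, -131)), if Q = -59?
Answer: 71441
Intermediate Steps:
Function('P')(p, L) = Add(-276, Mul(-318, L)) (Function('P')(p, L) = Mul(-2, Add(Mul(159, L), 138)) = Mul(-2, Add(138, Mul(159, L))) = Add(-276, Mul(-318, L)))
Function('D')(a, U) = Mul(Add(85, a), Add(U, a))
Add(Add(Function('D')(-73, 79), 29987), Function('P')(Q, -131)) = Add(Add(Add(Pow(-73, 2), Mul(85, 79), Mul(85, -73), Mul(79, -73)), 29987), Add(-276, Mul(-318, -131))) = Add(Add(Add(5329, 6715, -6205, -5767), 29987), Add(-276, 41658)) = Add(Add(72, 29987), 41382) = Add(30059, 41382) = 71441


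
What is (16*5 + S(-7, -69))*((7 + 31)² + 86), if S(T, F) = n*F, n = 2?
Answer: -88740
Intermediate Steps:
S(T, F) = 2*F
(16*5 + S(-7, -69))*((7 + 31)² + 86) = (16*5 + 2*(-69))*((7 + 31)² + 86) = (80 - 138)*(38² + 86) = -58*(1444 + 86) = -58*1530 = -88740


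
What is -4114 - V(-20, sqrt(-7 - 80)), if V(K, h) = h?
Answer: -4114 - I*sqrt(87) ≈ -4114.0 - 9.3274*I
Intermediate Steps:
-4114 - V(-20, sqrt(-7 - 80)) = -4114 - sqrt(-7 - 80) = -4114 - sqrt(-87) = -4114 - I*sqrt(87)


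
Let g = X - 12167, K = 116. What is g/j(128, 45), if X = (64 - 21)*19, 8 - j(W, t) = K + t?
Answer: 11350/153 ≈ 74.183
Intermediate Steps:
j(W, t) = -108 - t (j(W, t) = 8 - (116 + t) = 8 + (-116 - t) = -108 - t)
X = 817 (X = 43*19 = 817)
g = -11350 (g = 817 - 12167 = -11350)
g/j(128, 45) = -11350/(-108 - 1*45) = -11350/(-108 - 45) = -11350/(-153) = -11350*(-1/153) = 11350/153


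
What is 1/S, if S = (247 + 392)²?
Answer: 1/408321 ≈ 2.4491e-6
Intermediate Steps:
S = 408321 (S = 639² = 408321)
1/S = 1/408321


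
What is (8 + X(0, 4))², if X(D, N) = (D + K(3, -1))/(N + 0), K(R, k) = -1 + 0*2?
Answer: 961/16 ≈ 60.063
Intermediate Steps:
K(R, k) = -1 (K(R, k) = -1 + 0 = -1)
X(D, N) = (-1 + D)/N (X(D, N) = (D - 1)/(N + 0) = (-1 + D)/N)
(8 + X(0, 4))² = (8 + (-1 + 0)/4)² = (8 + (¼)*(-1))² = (8 - ¼)² = (31/4)² = 961/16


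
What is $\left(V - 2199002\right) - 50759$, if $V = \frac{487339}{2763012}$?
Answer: $- \frac{6216116152793}{2763012} \approx -2.2498 \cdot 10^{6}$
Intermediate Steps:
$V = \frac{487339}{2763012}$ ($V = 487339 \cdot \frac{1}{2763012} = \frac{487339}{2763012} \approx 0.17638$)
$\left(V - 2199002\right) - 50759 = \left(\frac{487339}{2763012} - 2199002\right) - 50759 = - \frac{6075868426685}{2763012} - 50759 = - \frac{6216116152793}{2763012}$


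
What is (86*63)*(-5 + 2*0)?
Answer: -27090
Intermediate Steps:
(86*63)*(-5 + 2*0) = 5418*(-5 + 0) = 5418*(-5) = -27090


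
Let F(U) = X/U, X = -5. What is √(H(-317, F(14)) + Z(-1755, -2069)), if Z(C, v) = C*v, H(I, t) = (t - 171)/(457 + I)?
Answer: √71169438010/140 ≈ 1905.5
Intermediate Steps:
F(U) = -5/U
H(I, t) = (-171 + t)/(457 + I)
√(H(-317, F(14)) + Z(-1755, -2069)) = √((-171 - 5/14)/(457 - 317) - 1755*(-2069)) = √((-171 - 5*1/14)/140 + 3631095) = √((-171 - 5/14)/140 + 3631095) = √((1/140)*(-2399/14) + 3631095) = √(-2399/1960 + 3631095) = √(7116943801/1960) = √71169438010/140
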